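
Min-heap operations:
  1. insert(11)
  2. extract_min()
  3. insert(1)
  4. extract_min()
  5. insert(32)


insert(11) -> [11]
extract_min()->11, []
insert(1) -> [1]
extract_min()->1, []
insert(32) -> [32]

Final heap: [32]


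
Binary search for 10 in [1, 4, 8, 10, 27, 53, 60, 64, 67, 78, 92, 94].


Step 1: lo=0, hi=11, mid=5, val=53
Step 2: lo=0, hi=4, mid=2, val=8
Step 3: lo=3, hi=4, mid=3, val=10

Found at index 3


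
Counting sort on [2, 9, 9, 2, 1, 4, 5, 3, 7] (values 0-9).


Input: [2, 9, 9, 2, 1, 4, 5, 3, 7]
Counts: [0, 1, 2, 1, 1, 1, 0, 1, 0, 2]

Sorted: [1, 2, 2, 3, 4, 5, 7, 9, 9]


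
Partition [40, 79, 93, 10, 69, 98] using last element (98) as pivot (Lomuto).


Pivot: 98
  40 <= 98: advance i (no swap)
  79 <= 98: advance i (no swap)
  93 <= 98: advance i (no swap)
  10 <= 98: advance i (no swap)
  69 <= 98: advance i (no swap)
Place pivot at 5: [40, 79, 93, 10, 69, 98]

Partitioned: [40, 79, 93, 10, 69, 98]


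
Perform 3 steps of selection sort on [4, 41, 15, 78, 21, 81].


Initial: [4, 41, 15, 78, 21, 81]
Step 1: min=4 at 0
  Swap: [4, 41, 15, 78, 21, 81]
Step 2: min=15 at 2
  Swap: [4, 15, 41, 78, 21, 81]
Step 3: min=21 at 4
  Swap: [4, 15, 21, 78, 41, 81]

After 3 steps: [4, 15, 21, 78, 41, 81]


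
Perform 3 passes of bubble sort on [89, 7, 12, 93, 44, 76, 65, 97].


Initial: [89, 7, 12, 93, 44, 76, 65, 97]
Pass 1: [7, 12, 89, 44, 76, 65, 93, 97] (5 swaps)
Pass 2: [7, 12, 44, 76, 65, 89, 93, 97] (3 swaps)
Pass 3: [7, 12, 44, 65, 76, 89, 93, 97] (1 swaps)

After 3 passes: [7, 12, 44, 65, 76, 89, 93, 97]


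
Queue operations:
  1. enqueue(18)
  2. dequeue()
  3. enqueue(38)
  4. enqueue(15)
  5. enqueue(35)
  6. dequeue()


enqueue(18) -> [18]
dequeue()->18, []
enqueue(38) -> [38]
enqueue(15) -> [38, 15]
enqueue(35) -> [38, 15, 35]
dequeue()->38, [15, 35]

Final queue: [15, 35]


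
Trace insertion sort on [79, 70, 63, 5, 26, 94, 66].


Initial: [79, 70, 63, 5, 26, 94, 66]
Insert 70: [70, 79, 63, 5, 26, 94, 66]
Insert 63: [63, 70, 79, 5, 26, 94, 66]
Insert 5: [5, 63, 70, 79, 26, 94, 66]
Insert 26: [5, 26, 63, 70, 79, 94, 66]
Insert 94: [5, 26, 63, 70, 79, 94, 66]
Insert 66: [5, 26, 63, 66, 70, 79, 94]

Sorted: [5, 26, 63, 66, 70, 79, 94]


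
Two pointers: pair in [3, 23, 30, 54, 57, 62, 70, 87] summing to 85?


lo=0(3)+hi=7(87)=90
lo=0(3)+hi=6(70)=73
lo=1(23)+hi=6(70)=93
lo=1(23)+hi=5(62)=85

Yes: 23+62=85


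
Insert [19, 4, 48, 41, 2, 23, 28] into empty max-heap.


Insert 19: [19]
Insert 4: [19, 4]
Insert 48: [48, 4, 19]
Insert 41: [48, 41, 19, 4]
Insert 2: [48, 41, 19, 4, 2]
Insert 23: [48, 41, 23, 4, 2, 19]
Insert 28: [48, 41, 28, 4, 2, 19, 23]

Final heap: [48, 41, 28, 4, 2, 19, 23]


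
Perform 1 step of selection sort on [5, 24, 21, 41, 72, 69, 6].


Initial: [5, 24, 21, 41, 72, 69, 6]
Step 1: min=5 at 0
  Swap: [5, 24, 21, 41, 72, 69, 6]

After 1 step: [5, 24, 21, 41, 72, 69, 6]


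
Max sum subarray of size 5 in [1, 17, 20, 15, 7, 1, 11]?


[0:5]: 60
[1:6]: 60
[2:7]: 54

Max: 60 at [0:5]


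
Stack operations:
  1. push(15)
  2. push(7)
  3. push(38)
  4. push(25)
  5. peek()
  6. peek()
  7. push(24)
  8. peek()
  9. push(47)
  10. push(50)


push(15) -> [15]
push(7) -> [15, 7]
push(38) -> [15, 7, 38]
push(25) -> [15, 7, 38, 25]
peek()->25
peek()->25
push(24) -> [15, 7, 38, 25, 24]
peek()->24
push(47) -> [15, 7, 38, 25, 24, 47]
push(50) -> [15, 7, 38, 25, 24, 47, 50]

Final stack: [15, 7, 38, 25, 24, 47, 50]


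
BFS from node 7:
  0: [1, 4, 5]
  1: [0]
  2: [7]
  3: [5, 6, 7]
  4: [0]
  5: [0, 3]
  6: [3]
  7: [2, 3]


Visit 7, enqueue [2, 3]
Visit 2, enqueue []
Visit 3, enqueue [5, 6]
Visit 5, enqueue [0]
Visit 6, enqueue []
Visit 0, enqueue [1, 4]
Visit 1, enqueue []
Visit 4, enqueue []

BFS order: [7, 2, 3, 5, 6, 0, 1, 4]


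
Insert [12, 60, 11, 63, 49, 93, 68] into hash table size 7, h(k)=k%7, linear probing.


Insert 12: h=5 -> slot 5
Insert 60: h=4 -> slot 4
Insert 11: h=4, 2 probes -> slot 6
Insert 63: h=0 -> slot 0
Insert 49: h=0, 1 probes -> slot 1
Insert 93: h=2 -> slot 2
Insert 68: h=5, 5 probes -> slot 3

Table: [63, 49, 93, 68, 60, 12, 11]


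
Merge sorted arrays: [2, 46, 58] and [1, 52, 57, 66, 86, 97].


Take 1 from B
Take 2 from A
Take 46 from A
Take 52 from B
Take 57 from B
Take 58 from A

Merged: [1, 2, 46, 52, 57, 58, 66, 86, 97]


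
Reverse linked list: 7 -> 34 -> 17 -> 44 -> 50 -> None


Step 1: curr=7, set curr.next=prev(None) | reversed so far: 7
Step 2: curr=34, set curr.next=prev(7) | reversed so far: 34 -> 7
Step 3: curr=17, set curr.next=prev(34) | reversed so far: 17 -> 34 -> 7
Step 4: curr=44, set curr.next=prev(17) | reversed so far: 44 -> 17 -> 34 -> 7
Step 5: curr=50, set curr.next=prev(44) | reversed so far: 50 -> 44 -> 17 -> 34 -> 7

50 -> 44 -> 17 -> 34 -> 7 -> None


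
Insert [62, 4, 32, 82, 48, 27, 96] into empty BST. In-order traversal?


Insert 62: root
Insert 4: L from 62
Insert 32: L from 62 -> R from 4
Insert 82: R from 62
Insert 48: L from 62 -> R from 4 -> R from 32
Insert 27: L from 62 -> R from 4 -> L from 32
Insert 96: R from 62 -> R from 82

In-order: [4, 27, 32, 48, 62, 82, 96]


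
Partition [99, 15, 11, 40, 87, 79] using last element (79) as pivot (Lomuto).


Pivot: 79
  15 <= 79: swap -> [15, 99, 11, 40, 87, 79]
  11 <= 79: swap -> [15, 11, 99, 40, 87, 79]
  40 <= 79: swap -> [15, 11, 40, 99, 87, 79]
Place pivot at 3: [15, 11, 40, 79, 87, 99]

Partitioned: [15, 11, 40, 79, 87, 99]


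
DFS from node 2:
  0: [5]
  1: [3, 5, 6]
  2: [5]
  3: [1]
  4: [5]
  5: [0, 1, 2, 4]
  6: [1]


Visit 2, push [5]
Visit 5, push [4, 1, 0]
Visit 0, push []
Visit 1, push [6, 3]
Visit 3, push []
Visit 6, push []
Visit 4, push []

DFS order: [2, 5, 0, 1, 3, 6, 4]


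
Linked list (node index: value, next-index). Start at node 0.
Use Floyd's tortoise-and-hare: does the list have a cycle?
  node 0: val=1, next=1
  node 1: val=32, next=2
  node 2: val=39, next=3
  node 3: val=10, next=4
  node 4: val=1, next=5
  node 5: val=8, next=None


Floyd's tortoise (slow, +1) and hare (fast, +2):
  init: slow=0, fast=0
  step 1: slow=1, fast=2
  step 2: slow=2, fast=4
  step 3: fast 4->5->None, no cycle

Cycle: no


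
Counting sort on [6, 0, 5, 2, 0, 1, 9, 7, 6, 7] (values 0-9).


Input: [6, 0, 5, 2, 0, 1, 9, 7, 6, 7]
Counts: [2, 1, 1, 0, 0, 1, 2, 2, 0, 1]

Sorted: [0, 0, 1, 2, 5, 6, 6, 7, 7, 9]


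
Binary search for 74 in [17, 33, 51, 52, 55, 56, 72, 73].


Step 1: lo=0, hi=7, mid=3, val=52
Step 2: lo=4, hi=7, mid=5, val=56
Step 3: lo=6, hi=7, mid=6, val=72
Step 4: lo=7, hi=7, mid=7, val=73

Not found


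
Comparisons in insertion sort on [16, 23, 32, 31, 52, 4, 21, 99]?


Algorithm: insertion sort
Input: [16, 23, 32, 31, 52, 4, 21, 99]
Sorted: [4, 16, 21, 23, 31, 32, 52, 99]

16


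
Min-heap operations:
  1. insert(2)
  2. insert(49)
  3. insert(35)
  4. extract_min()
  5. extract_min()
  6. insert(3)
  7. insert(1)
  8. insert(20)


insert(2) -> [2]
insert(49) -> [2, 49]
insert(35) -> [2, 49, 35]
extract_min()->2, [35, 49]
extract_min()->35, [49]
insert(3) -> [3, 49]
insert(1) -> [1, 49, 3]
insert(20) -> [1, 20, 3, 49]

Final heap: [1, 20, 3, 49]


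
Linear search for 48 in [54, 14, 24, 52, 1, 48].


i=0: 54!=48
i=1: 14!=48
i=2: 24!=48
i=3: 52!=48
i=4: 1!=48
i=5: 48==48 found!

Found at 5, 6 comps


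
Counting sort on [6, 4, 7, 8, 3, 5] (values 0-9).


Input: [6, 4, 7, 8, 3, 5]
Counts: [0, 0, 0, 1, 1, 1, 1, 1, 1, 0]

Sorted: [3, 4, 5, 6, 7, 8]


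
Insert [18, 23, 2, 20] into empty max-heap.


Insert 18: [18]
Insert 23: [23, 18]
Insert 2: [23, 18, 2]
Insert 20: [23, 20, 2, 18]

Final heap: [23, 20, 2, 18]


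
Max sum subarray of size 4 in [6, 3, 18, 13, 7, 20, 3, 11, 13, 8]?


[0:4]: 40
[1:5]: 41
[2:6]: 58
[3:7]: 43
[4:8]: 41
[5:9]: 47
[6:10]: 35

Max: 58 at [2:6]


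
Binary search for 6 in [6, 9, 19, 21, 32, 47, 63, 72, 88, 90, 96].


Step 1: lo=0, hi=10, mid=5, val=47
Step 2: lo=0, hi=4, mid=2, val=19
Step 3: lo=0, hi=1, mid=0, val=6

Found at index 0


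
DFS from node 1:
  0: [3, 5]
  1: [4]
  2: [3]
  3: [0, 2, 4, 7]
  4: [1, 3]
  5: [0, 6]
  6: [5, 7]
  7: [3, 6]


Visit 1, push [4]
Visit 4, push [3]
Visit 3, push [7, 2, 0]
Visit 0, push [5]
Visit 5, push [6]
Visit 6, push [7]
Visit 7, push []
Visit 2, push []

DFS order: [1, 4, 3, 0, 5, 6, 7, 2]


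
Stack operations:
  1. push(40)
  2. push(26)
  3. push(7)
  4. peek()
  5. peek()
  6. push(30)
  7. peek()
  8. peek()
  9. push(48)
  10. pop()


push(40) -> [40]
push(26) -> [40, 26]
push(7) -> [40, 26, 7]
peek()->7
peek()->7
push(30) -> [40, 26, 7, 30]
peek()->30
peek()->30
push(48) -> [40, 26, 7, 30, 48]
pop()->48, [40, 26, 7, 30]

Final stack: [40, 26, 7, 30]


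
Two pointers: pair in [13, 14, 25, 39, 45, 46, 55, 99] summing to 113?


lo=0(13)+hi=7(99)=112
lo=1(14)+hi=7(99)=113

Yes: 14+99=113


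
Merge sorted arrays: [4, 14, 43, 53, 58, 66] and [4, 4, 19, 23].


Take 4 from A
Take 4 from B
Take 4 from B
Take 14 from A
Take 19 from B
Take 23 from B

Merged: [4, 4, 4, 14, 19, 23, 43, 53, 58, 66]


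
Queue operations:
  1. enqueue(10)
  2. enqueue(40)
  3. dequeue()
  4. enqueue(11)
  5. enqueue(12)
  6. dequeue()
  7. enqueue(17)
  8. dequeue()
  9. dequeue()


enqueue(10) -> [10]
enqueue(40) -> [10, 40]
dequeue()->10, [40]
enqueue(11) -> [40, 11]
enqueue(12) -> [40, 11, 12]
dequeue()->40, [11, 12]
enqueue(17) -> [11, 12, 17]
dequeue()->11, [12, 17]
dequeue()->12, [17]

Final queue: [17]


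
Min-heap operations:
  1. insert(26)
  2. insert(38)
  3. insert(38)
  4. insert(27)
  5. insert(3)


insert(26) -> [26]
insert(38) -> [26, 38]
insert(38) -> [26, 38, 38]
insert(27) -> [26, 27, 38, 38]
insert(3) -> [3, 26, 38, 38, 27]

Final heap: [3, 26, 38, 38, 27]


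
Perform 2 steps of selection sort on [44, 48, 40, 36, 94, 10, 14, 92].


Initial: [44, 48, 40, 36, 94, 10, 14, 92]
Step 1: min=10 at 5
  Swap: [10, 48, 40, 36, 94, 44, 14, 92]
Step 2: min=14 at 6
  Swap: [10, 14, 40, 36, 94, 44, 48, 92]

After 2 steps: [10, 14, 40, 36, 94, 44, 48, 92]


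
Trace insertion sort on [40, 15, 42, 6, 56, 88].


Initial: [40, 15, 42, 6, 56, 88]
Insert 15: [15, 40, 42, 6, 56, 88]
Insert 42: [15, 40, 42, 6, 56, 88]
Insert 6: [6, 15, 40, 42, 56, 88]
Insert 56: [6, 15, 40, 42, 56, 88]
Insert 88: [6, 15, 40, 42, 56, 88]

Sorted: [6, 15, 40, 42, 56, 88]


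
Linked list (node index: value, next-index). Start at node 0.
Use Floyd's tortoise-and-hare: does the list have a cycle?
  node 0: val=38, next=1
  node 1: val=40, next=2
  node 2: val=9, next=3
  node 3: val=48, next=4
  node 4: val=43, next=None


Floyd's tortoise (slow, +1) and hare (fast, +2):
  init: slow=0, fast=0
  step 1: slow=1, fast=2
  step 2: slow=2, fast=4
  step 3: fast -> None, no cycle

Cycle: no


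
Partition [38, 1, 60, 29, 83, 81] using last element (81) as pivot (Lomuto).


Pivot: 81
  38 <= 81: advance i (no swap)
  1 <= 81: advance i (no swap)
  60 <= 81: advance i (no swap)
  29 <= 81: advance i (no swap)
Place pivot at 4: [38, 1, 60, 29, 81, 83]

Partitioned: [38, 1, 60, 29, 81, 83]


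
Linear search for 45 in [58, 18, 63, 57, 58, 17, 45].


i=0: 58!=45
i=1: 18!=45
i=2: 63!=45
i=3: 57!=45
i=4: 58!=45
i=5: 17!=45
i=6: 45==45 found!

Found at 6, 7 comps


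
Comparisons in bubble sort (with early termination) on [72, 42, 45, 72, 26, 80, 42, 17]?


Algorithm: bubble sort (with early termination)
Input: [72, 42, 45, 72, 26, 80, 42, 17]
Sorted: [17, 26, 42, 42, 45, 72, 72, 80]

28


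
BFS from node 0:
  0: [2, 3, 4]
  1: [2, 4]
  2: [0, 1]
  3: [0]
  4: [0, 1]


Visit 0, enqueue [2, 3, 4]
Visit 2, enqueue [1]
Visit 3, enqueue []
Visit 4, enqueue []
Visit 1, enqueue []

BFS order: [0, 2, 3, 4, 1]


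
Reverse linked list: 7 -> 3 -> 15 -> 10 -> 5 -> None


Step 1: curr=7, set curr.next=prev(None) | reversed so far: 7
Step 2: curr=3, set curr.next=prev(7) | reversed so far: 3 -> 7
Step 3: curr=15, set curr.next=prev(3) | reversed so far: 15 -> 3 -> 7
Step 4: curr=10, set curr.next=prev(15) | reversed so far: 10 -> 15 -> 3 -> 7
Step 5: curr=5, set curr.next=prev(10) | reversed so far: 5 -> 10 -> 15 -> 3 -> 7

5 -> 10 -> 15 -> 3 -> 7 -> None


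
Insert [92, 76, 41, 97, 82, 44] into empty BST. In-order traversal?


Insert 92: root
Insert 76: L from 92
Insert 41: L from 92 -> L from 76
Insert 97: R from 92
Insert 82: L from 92 -> R from 76
Insert 44: L from 92 -> L from 76 -> R from 41

In-order: [41, 44, 76, 82, 92, 97]


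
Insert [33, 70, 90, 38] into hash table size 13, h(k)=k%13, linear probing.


Insert 33: h=7 -> slot 7
Insert 70: h=5 -> slot 5
Insert 90: h=12 -> slot 12
Insert 38: h=12, 1 probes -> slot 0

Table: [38, None, None, None, None, 70, None, 33, None, None, None, None, 90]


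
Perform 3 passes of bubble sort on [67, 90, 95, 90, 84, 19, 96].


Initial: [67, 90, 95, 90, 84, 19, 96]
Pass 1: [67, 90, 90, 84, 19, 95, 96] (3 swaps)
Pass 2: [67, 90, 84, 19, 90, 95, 96] (2 swaps)
Pass 3: [67, 84, 19, 90, 90, 95, 96] (2 swaps)

After 3 passes: [67, 84, 19, 90, 90, 95, 96]


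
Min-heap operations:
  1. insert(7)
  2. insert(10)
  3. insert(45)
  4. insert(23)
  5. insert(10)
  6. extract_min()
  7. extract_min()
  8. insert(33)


insert(7) -> [7]
insert(10) -> [7, 10]
insert(45) -> [7, 10, 45]
insert(23) -> [7, 10, 45, 23]
insert(10) -> [7, 10, 45, 23, 10]
extract_min()->7, [10, 10, 45, 23]
extract_min()->10, [10, 23, 45]
insert(33) -> [10, 23, 45, 33]

Final heap: [10, 23, 45, 33]


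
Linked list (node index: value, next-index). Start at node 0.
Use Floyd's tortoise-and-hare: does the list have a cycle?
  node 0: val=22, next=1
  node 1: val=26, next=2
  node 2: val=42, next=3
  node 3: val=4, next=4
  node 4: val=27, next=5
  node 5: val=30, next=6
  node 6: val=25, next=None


Floyd's tortoise (slow, +1) and hare (fast, +2):
  init: slow=0, fast=0
  step 1: slow=1, fast=2
  step 2: slow=2, fast=4
  step 3: slow=3, fast=6
  step 4: fast -> None, no cycle

Cycle: no


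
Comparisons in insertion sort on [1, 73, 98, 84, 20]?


Algorithm: insertion sort
Input: [1, 73, 98, 84, 20]
Sorted: [1, 20, 73, 84, 98]

8


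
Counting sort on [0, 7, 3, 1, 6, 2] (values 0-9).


Input: [0, 7, 3, 1, 6, 2]
Counts: [1, 1, 1, 1, 0, 0, 1, 1, 0, 0]

Sorted: [0, 1, 2, 3, 6, 7]


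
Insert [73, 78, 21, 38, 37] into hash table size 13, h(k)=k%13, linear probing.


Insert 73: h=8 -> slot 8
Insert 78: h=0 -> slot 0
Insert 21: h=8, 1 probes -> slot 9
Insert 38: h=12 -> slot 12
Insert 37: h=11 -> slot 11

Table: [78, None, None, None, None, None, None, None, 73, 21, None, 37, 38]


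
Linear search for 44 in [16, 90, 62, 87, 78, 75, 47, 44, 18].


i=0: 16!=44
i=1: 90!=44
i=2: 62!=44
i=3: 87!=44
i=4: 78!=44
i=5: 75!=44
i=6: 47!=44
i=7: 44==44 found!

Found at 7, 8 comps


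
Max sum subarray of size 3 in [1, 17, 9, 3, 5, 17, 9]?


[0:3]: 27
[1:4]: 29
[2:5]: 17
[3:6]: 25
[4:7]: 31

Max: 31 at [4:7]


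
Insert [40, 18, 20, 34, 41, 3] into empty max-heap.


Insert 40: [40]
Insert 18: [40, 18]
Insert 20: [40, 18, 20]
Insert 34: [40, 34, 20, 18]
Insert 41: [41, 40, 20, 18, 34]
Insert 3: [41, 40, 20, 18, 34, 3]

Final heap: [41, 40, 20, 18, 34, 3]


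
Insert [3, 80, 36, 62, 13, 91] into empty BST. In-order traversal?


Insert 3: root
Insert 80: R from 3
Insert 36: R from 3 -> L from 80
Insert 62: R from 3 -> L from 80 -> R from 36
Insert 13: R from 3 -> L from 80 -> L from 36
Insert 91: R from 3 -> R from 80

In-order: [3, 13, 36, 62, 80, 91]


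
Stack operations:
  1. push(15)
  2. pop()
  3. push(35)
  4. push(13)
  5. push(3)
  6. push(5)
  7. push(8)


push(15) -> [15]
pop()->15, []
push(35) -> [35]
push(13) -> [35, 13]
push(3) -> [35, 13, 3]
push(5) -> [35, 13, 3, 5]
push(8) -> [35, 13, 3, 5, 8]

Final stack: [35, 13, 3, 5, 8]


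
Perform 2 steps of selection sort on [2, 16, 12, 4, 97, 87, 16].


Initial: [2, 16, 12, 4, 97, 87, 16]
Step 1: min=2 at 0
  Swap: [2, 16, 12, 4, 97, 87, 16]
Step 2: min=4 at 3
  Swap: [2, 4, 12, 16, 97, 87, 16]

After 2 steps: [2, 4, 12, 16, 97, 87, 16]


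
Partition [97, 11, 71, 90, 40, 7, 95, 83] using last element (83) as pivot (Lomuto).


Pivot: 83
  11 <= 83: swap -> [11, 97, 71, 90, 40, 7, 95, 83]
  71 <= 83: swap -> [11, 71, 97, 90, 40, 7, 95, 83]
  40 <= 83: swap -> [11, 71, 40, 90, 97, 7, 95, 83]
  7 <= 83: swap -> [11, 71, 40, 7, 97, 90, 95, 83]
Place pivot at 4: [11, 71, 40, 7, 83, 90, 95, 97]

Partitioned: [11, 71, 40, 7, 83, 90, 95, 97]


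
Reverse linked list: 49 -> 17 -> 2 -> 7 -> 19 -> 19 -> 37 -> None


Step 1: curr=49, set curr.next=prev(None) | reversed so far: 49
Step 2: curr=17, set curr.next=prev(49) | reversed so far: 17 -> 49
Step 3: curr=2, set curr.next=prev(17) | reversed so far: 2 -> 17 -> 49
Step 4: curr=7, set curr.next=prev(2) | reversed so far: 7 -> 2 -> 17 -> 49
Step 5: curr=19, set curr.next=prev(7) | reversed so far: 19 -> 7 -> 2 -> 17 -> 49
Step 6: curr=19, set curr.next=prev(19) | reversed so far: 19 -> 19 -> 7 -> 2 -> 17 -> 49
Step 7: curr=37, set curr.next=prev(19) | reversed so far: 37 -> 19 -> 19 -> 7 -> 2 -> 17 -> 49

37 -> 19 -> 19 -> 7 -> 2 -> 17 -> 49 -> None


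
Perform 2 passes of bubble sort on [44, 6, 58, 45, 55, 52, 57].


Initial: [44, 6, 58, 45, 55, 52, 57]
Pass 1: [6, 44, 45, 55, 52, 57, 58] (5 swaps)
Pass 2: [6, 44, 45, 52, 55, 57, 58] (1 swaps)

After 2 passes: [6, 44, 45, 52, 55, 57, 58]


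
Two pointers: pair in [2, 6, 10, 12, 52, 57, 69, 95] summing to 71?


lo=0(2)+hi=7(95)=97
lo=0(2)+hi=6(69)=71

Yes: 2+69=71


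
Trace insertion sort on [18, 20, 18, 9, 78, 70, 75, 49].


Initial: [18, 20, 18, 9, 78, 70, 75, 49]
Insert 20: [18, 20, 18, 9, 78, 70, 75, 49]
Insert 18: [18, 18, 20, 9, 78, 70, 75, 49]
Insert 9: [9, 18, 18, 20, 78, 70, 75, 49]
Insert 78: [9, 18, 18, 20, 78, 70, 75, 49]
Insert 70: [9, 18, 18, 20, 70, 78, 75, 49]
Insert 75: [9, 18, 18, 20, 70, 75, 78, 49]
Insert 49: [9, 18, 18, 20, 49, 70, 75, 78]

Sorted: [9, 18, 18, 20, 49, 70, 75, 78]


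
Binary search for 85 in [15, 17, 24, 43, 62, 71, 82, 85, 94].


Step 1: lo=0, hi=8, mid=4, val=62
Step 2: lo=5, hi=8, mid=6, val=82
Step 3: lo=7, hi=8, mid=7, val=85

Found at index 7


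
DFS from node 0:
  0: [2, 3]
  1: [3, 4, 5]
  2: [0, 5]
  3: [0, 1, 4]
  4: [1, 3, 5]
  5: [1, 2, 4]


Visit 0, push [3, 2]
Visit 2, push [5]
Visit 5, push [4, 1]
Visit 1, push [4, 3]
Visit 3, push [4]
Visit 4, push []

DFS order: [0, 2, 5, 1, 3, 4]


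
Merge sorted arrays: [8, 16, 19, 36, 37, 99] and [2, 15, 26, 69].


Take 2 from B
Take 8 from A
Take 15 from B
Take 16 from A
Take 19 from A
Take 26 from B
Take 36 from A
Take 37 from A
Take 69 from B

Merged: [2, 8, 15, 16, 19, 26, 36, 37, 69, 99]


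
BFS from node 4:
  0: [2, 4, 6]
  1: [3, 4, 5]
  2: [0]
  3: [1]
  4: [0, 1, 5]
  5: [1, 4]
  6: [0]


Visit 4, enqueue [0, 1, 5]
Visit 0, enqueue [2, 6]
Visit 1, enqueue [3]
Visit 5, enqueue []
Visit 2, enqueue []
Visit 6, enqueue []
Visit 3, enqueue []

BFS order: [4, 0, 1, 5, 2, 6, 3]


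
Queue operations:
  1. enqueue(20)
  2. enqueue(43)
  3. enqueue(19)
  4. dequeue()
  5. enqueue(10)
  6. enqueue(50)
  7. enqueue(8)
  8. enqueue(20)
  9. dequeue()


enqueue(20) -> [20]
enqueue(43) -> [20, 43]
enqueue(19) -> [20, 43, 19]
dequeue()->20, [43, 19]
enqueue(10) -> [43, 19, 10]
enqueue(50) -> [43, 19, 10, 50]
enqueue(8) -> [43, 19, 10, 50, 8]
enqueue(20) -> [43, 19, 10, 50, 8, 20]
dequeue()->43, [19, 10, 50, 8, 20]

Final queue: [19, 10, 50, 8, 20]


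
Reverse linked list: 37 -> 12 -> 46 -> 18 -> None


Step 1: curr=37, set curr.next=prev(None) | reversed so far: 37
Step 2: curr=12, set curr.next=prev(37) | reversed so far: 12 -> 37
Step 3: curr=46, set curr.next=prev(12) | reversed so far: 46 -> 12 -> 37
Step 4: curr=18, set curr.next=prev(46) | reversed so far: 18 -> 46 -> 12 -> 37

18 -> 46 -> 12 -> 37 -> None


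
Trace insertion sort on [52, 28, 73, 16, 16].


Initial: [52, 28, 73, 16, 16]
Insert 28: [28, 52, 73, 16, 16]
Insert 73: [28, 52, 73, 16, 16]
Insert 16: [16, 28, 52, 73, 16]
Insert 16: [16, 16, 28, 52, 73]

Sorted: [16, 16, 28, 52, 73]


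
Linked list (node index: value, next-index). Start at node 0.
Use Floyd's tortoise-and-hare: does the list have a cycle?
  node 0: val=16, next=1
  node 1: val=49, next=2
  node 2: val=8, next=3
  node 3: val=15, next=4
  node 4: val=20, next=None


Floyd's tortoise (slow, +1) and hare (fast, +2):
  init: slow=0, fast=0
  step 1: slow=1, fast=2
  step 2: slow=2, fast=4
  step 3: fast -> None, no cycle

Cycle: no


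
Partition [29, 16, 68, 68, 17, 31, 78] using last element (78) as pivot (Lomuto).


Pivot: 78
  29 <= 78: advance i (no swap)
  16 <= 78: advance i (no swap)
  68 <= 78: advance i (no swap)
  68 <= 78: advance i (no swap)
  17 <= 78: advance i (no swap)
  31 <= 78: advance i (no swap)
Place pivot at 6: [29, 16, 68, 68, 17, 31, 78]

Partitioned: [29, 16, 68, 68, 17, 31, 78]


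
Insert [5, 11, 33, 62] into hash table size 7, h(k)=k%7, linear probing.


Insert 5: h=5 -> slot 5
Insert 11: h=4 -> slot 4
Insert 33: h=5, 1 probes -> slot 6
Insert 62: h=6, 1 probes -> slot 0

Table: [62, None, None, None, 11, 5, 33]


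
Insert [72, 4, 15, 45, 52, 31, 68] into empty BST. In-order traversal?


Insert 72: root
Insert 4: L from 72
Insert 15: L from 72 -> R from 4
Insert 45: L from 72 -> R from 4 -> R from 15
Insert 52: L from 72 -> R from 4 -> R from 15 -> R from 45
Insert 31: L from 72 -> R from 4 -> R from 15 -> L from 45
Insert 68: L from 72 -> R from 4 -> R from 15 -> R from 45 -> R from 52

In-order: [4, 15, 31, 45, 52, 68, 72]


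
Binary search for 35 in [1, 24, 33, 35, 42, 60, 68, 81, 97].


Step 1: lo=0, hi=8, mid=4, val=42
Step 2: lo=0, hi=3, mid=1, val=24
Step 3: lo=2, hi=3, mid=2, val=33
Step 4: lo=3, hi=3, mid=3, val=35

Found at index 3


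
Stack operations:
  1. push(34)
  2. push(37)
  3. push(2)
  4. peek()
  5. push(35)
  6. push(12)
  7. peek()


push(34) -> [34]
push(37) -> [34, 37]
push(2) -> [34, 37, 2]
peek()->2
push(35) -> [34, 37, 2, 35]
push(12) -> [34, 37, 2, 35, 12]
peek()->12

Final stack: [34, 37, 2, 35, 12]


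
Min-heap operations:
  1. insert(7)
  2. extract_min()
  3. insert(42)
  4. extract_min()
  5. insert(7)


insert(7) -> [7]
extract_min()->7, []
insert(42) -> [42]
extract_min()->42, []
insert(7) -> [7]

Final heap: [7]


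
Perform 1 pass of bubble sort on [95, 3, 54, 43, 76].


Initial: [95, 3, 54, 43, 76]
Pass 1: [3, 54, 43, 76, 95] (4 swaps)

After 1 pass: [3, 54, 43, 76, 95]


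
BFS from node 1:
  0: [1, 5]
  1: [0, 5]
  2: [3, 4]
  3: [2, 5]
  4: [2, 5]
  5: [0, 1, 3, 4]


Visit 1, enqueue [0, 5]
Visit 0, enqueue []
Visit 5, enqueue [3, 4]
Visit 3, enqueue [2]
Visit 4, enqueue []
Visit 2, enqueue []

BFS order: [1, 0, 5, 3, 4, 2]


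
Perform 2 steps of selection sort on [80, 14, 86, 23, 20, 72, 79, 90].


Initial: [80, 14, 86, 23, 20, 72, 79, 90]
Step 1: min=14 at 1
  Swap: [14, 80, 86, 23, 20, 72, 79, 90]
Step 2: min=20 at 4
  Swap: [14, 20, 86, 23, 80, 72, 79, 90]

After 2 steps: [14, 20, 86, 23, 80, 72, 79, 90]


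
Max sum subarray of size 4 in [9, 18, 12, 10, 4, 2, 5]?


[0:4]: 49
[1:5]: 44
[2:6]: 28
[3:7]: 21

Max: 49 at [0:4]


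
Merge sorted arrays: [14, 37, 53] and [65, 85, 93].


Take 14 from A
Take 37 from A
Take 53 from A

Merged: [14, 37, 53, 65, 85, 93]


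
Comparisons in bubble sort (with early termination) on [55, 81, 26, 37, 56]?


Algorithm: bubble sort (with early termination)
Input: [55, 81, 26, 37, 56]
Sorted: [26, 37, 55, 56, 81]

9


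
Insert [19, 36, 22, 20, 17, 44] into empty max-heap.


Insert 19: [19]
Insert 36: [36, 19]
Insert 22: [36, 19, 22]
Insert 20: [36, 20, 22, 19]
Insert 17: [36, 20, 22, 19, 17]
Insert 44: [44, 20, 36, 19, 17, 22]

Final heap: [44, 20, 36, 19, 17, 22]


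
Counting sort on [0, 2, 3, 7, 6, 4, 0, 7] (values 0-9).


Input: [0, 2, 3, 7, 6, 4, 0, 7]
Counts: [2, 0, 1, 1, 1, 0, 1, 2, 0, 0]

Sorted: [0, 0, 2, 3, 4, 6, 7, 7]


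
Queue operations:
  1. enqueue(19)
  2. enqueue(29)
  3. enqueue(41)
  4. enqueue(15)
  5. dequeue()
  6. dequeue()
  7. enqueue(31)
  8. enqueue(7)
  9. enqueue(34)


enqueue(19) -> [19]
enqueue(29) -> [19, 29]
enqueue(41) -> [19, 29, 41]
enqueue(15) -> [19, 29, 41, 15]
dequeue()->19, [29, 41, 15]
dequeue()->29, [41, 15]
enqueue(31) -> [41, 15, 31]
enqueue(7) -> [41, 15, 31, 7]
enqueue(34) -> [41, 15, 31, 7, 34]

Final queue: [41, 15, 31, 7, 34]


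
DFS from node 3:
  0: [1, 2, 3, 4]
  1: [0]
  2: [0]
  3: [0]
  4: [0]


Visit 3, push [0]
Visit 0, push [4, 2, 1]
Visit 1, push []
Visit 2, push []
Visit 4, push []

DFS order: [3, 0, 1, 2, 4]


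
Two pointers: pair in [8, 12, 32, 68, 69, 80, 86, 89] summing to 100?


lo=0(8)+hi=7(89)=97
lo=1(12)+hi=7(89)=101
lo=1(12)+hi=6(86)=98
lo=2(32)+hi=6(86)=118
lo=2(32)+hi=5(80)=112
lo=2(32)+hi=4(69)=101
lo=2(32)+hi=3(68)=100

Yes: 32+68=100


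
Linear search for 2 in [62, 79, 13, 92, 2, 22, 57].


i=0: 62!=2
i=1: 79!=2
i=2: 13!=2
i=3: 92!=2
i=4: 2==2 found!

Found at 4, 5 comps


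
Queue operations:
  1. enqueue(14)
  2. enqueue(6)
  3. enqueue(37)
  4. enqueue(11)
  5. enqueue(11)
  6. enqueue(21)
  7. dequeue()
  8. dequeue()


enqueue(14) -> [14]
enqueue(6) -> [14, 6]
enqueue(37) -> [14, 6, 37]
enqueue(11) -> [14, 6, 37, 11]
enqueue(11) -> [14, 6, 37, 11, 11]
enqueue(21) -> [14, 6, 37, 11, 11, 21]
dequeue()->14, [6, 37, 11, 11, 21]
dequeue()->6, [37, 11, 11, 21]

Final queue: [37, 11, 11, 21]


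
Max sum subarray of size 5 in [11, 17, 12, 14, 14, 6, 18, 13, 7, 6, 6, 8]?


[0:5]: 68
[1:6]: 63
[2:7]: 64
[3:8]: 65
[4:9]: 58
[5:10]: 50
[6:11]: 50
[7:12]: 40

Max: 68 at [0:5]


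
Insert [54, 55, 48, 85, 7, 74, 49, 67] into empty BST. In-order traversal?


Insert 54: root
Insert 55: R from 54
Insert 48: L from 54
Insert 85: R from 54 -> R from 55
Insert 7: L from 54 -> L from 48
Insert 74: R from 54 -> R from 55 -> L from 85
Insert 49: L from 54 -> R from 48
Insert 67: R from 54 -> R from 55 -> L from 85 -> L from 74

In-order: [7, 48, 49, 54, 55, 67, 74, 85]


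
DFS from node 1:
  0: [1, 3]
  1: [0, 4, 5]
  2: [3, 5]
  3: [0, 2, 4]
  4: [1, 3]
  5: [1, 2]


Visit 1, push [5, 4, 0]
Visit 0, push [3]
Visit 3, push [4, 2]
Visit 2, push [5]
Visit 5, push []
Visit 4, push []

DFS order: [1, 0, 3, 2, 5, 4]


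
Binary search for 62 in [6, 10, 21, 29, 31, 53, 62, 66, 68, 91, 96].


Step 1: lo=0, hi=10, mid=5, val=53
Step 2: lo=6, hi=10, mid=8, val=68
Step 3: lo=6, hi=7, mid=6, val=62

Found at index 6


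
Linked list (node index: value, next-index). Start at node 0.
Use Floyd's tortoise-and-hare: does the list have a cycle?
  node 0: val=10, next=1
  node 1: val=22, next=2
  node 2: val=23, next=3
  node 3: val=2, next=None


Floyd's tortoise (slow, +1) and hare (fast, +2):
  init: slow=0, fast=0
  step 1: slow=1, fast=2
  step 2: fast 2->3->None, no cycle

Cycle: no


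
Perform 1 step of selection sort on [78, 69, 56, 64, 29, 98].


Initial: [78, 69, 56, 64, 29, 98]
Step 1: min=29 at 4
  Swap: [29, 69, 56, 64, 78, 98]

After 1 step: [29, 69, 56, 64, 78, 98]


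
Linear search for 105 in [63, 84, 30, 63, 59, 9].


i=0: 63!=105
i=1: 84!=105
i=2: 30!=105
i=3: 63!=105
i=4: 59!=105
i=5: 9!=105

Not found, 6 comps


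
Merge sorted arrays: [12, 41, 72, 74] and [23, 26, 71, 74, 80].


Take 12 from A
Take 23 from B
Take 26 from B
Take 41 from A
Take 71 from B
Take 72 from A
Take 74 from A

Merged: [12, 23, 26, 41, 71, 72, 74, 74, 80]


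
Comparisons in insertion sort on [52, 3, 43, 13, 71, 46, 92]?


Algorithm: insertion sort
Input: [52, 3, 43, 13, 71, 46, 92]
Sorted: [3, 13, 43, 46, 52, 71, 92]

11


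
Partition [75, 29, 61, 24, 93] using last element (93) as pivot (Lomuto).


Pivot: 93
  75 <= 93: advance i (no swap)
  29 <= 93: advance i (no swap)
  61 <= 93: advance i (no swap)
  24 <= 93: advance i (no swap)
Place pivot at 4: [75, 29, 61, 24, 93]

Partitioned: [75, 29, 61, 24, 93]


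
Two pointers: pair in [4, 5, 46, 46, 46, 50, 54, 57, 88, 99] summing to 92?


lo=0(4)+hi=9(99)=103
lo=0(4)+hi=8(88)=92

Yes: 4+88=92


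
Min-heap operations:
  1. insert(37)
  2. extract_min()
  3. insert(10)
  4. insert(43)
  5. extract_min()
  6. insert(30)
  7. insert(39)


insert(37) -> [37]
extract_min()->37, []
insert(10) -> [10]
insert(43) -> [10, 43]
extract_min()->10, [43]
insert(30) -> [30, 43]
insert(39) -> [30, 43, 39]

Final heap: [30, 43, 39]


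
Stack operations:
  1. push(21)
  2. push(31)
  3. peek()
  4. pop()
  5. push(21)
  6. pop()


push(21) -> [21]
push(31) -> [21, 31]
peek()->31
pop()->31, [21]
push(21) -> [21, 21]
pop()->21, [21]

Final stack: [21]


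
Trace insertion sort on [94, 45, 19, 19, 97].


Initial: [94, 45, 19, 19, 97]
Insert 45: [45, 94, 19, 19, 97]
Insert 19: [19, 45, 94, 19, 97]
Insert 19: [19, 19, 45, 94, 97]
Insert 97: [19, 19, 45, 94, 97]

Sorted: [19, 19, 45, 94, 97]


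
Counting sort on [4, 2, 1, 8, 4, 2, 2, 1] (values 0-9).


Input: [4, 2, 1, 8, 4, 2, 2, 1]
Counts: [0, 2, 3, 0, 2, 0, 0, 0, 1, 0]

Sorted: [1, 1, 2, 2, 2, 4, 4, 8]


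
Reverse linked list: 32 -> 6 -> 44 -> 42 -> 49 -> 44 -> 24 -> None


Step 1: curr=32, set curr.next=prev(None) | reversed so far: 32
Step 2: curr=6, set curr.next=prev(32) | reversed so far: 6 -> 32
Step 3: curr=44, set curr.next=prev(6) | reversed so far: 44 -> 6 -> 32
Step 4: curr=42, set curr.next=prev(44) | reversed so far: 42 -> 44 -> 6 -> 32
Step 5: curr=49, set curr.next=prev(42) | reversed so far: 49 -> 42 -> 44 -> 6 -> 32
Step 6: curr=44, set curr.next=prev(49) | reversed so far: 44 -> 49 -> 42 -> 44 -> 6 -> 32
Step 7: curr=24, set curr.next=prev(44) | reversed so far: 24 -> 44 -> 49 -> 42 -> 44 -> 6 -> 32

24 -> 44 -> 49 -> 42 -> 44 -> 6 -> 32 -> None


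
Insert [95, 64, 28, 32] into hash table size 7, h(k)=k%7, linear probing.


Insert 95: h=4 -> slot 4
Insert 64: h=1 -> slot 1
Insert 28: h=0 -> slot 0
Insert 32: h=4, 1 probes -> slot 5

Table: [28, 64, None, None, 95, 32, None]


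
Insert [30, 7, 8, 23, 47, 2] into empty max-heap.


Insert 30: [30]
Insert 7: [30, 7]
Insert 8: [30, 7, 8]
Insert 23: [30, 23, 8, 7]
Insert 47: [47, 30, 8, 7, 23]
Insert 2: [47, 30, 8, 7, 23, 2]

Final heap: [47, 30, 8, 7, 23, 2]


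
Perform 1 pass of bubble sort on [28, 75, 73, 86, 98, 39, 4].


Initial: [28, 75, 73, 86, 98, 39, 4]
Pass 1: [28, 73, 75, 86, 39, 4, 98] (3 swaps)

After 1 pass: [28, 73, 75, 86, 39, 4, 98]


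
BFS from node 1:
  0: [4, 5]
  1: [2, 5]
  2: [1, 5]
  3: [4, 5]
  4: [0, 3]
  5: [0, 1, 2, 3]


Visit 1, enqueue [2, 5]
Visit 2, enqueue []
Visit 5, enqueue [0, 3]
Visit 0, enqueue [4]
Visit 3, enqueue []
Visit 4, enqueue []

BFS order: [1, 2, 5, 0, 3, 4]


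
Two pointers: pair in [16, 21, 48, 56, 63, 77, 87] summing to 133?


lo=0(16)+hi=6(87)=103
lo=1(21)+hi=6(87)=108
lo=2(48)+hi=6(87)=135
lo=2(48)+hi=5(77)=125
lo=3(56)+hi=5(77)=133

Yes: 56+77=133


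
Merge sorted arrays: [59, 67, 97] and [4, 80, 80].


Take 4 from B
Take 59 from A
Take 67 from A
Take 80 from B
Take 80 from B

Merged: [4, 59, 67, 80, 80, 97]


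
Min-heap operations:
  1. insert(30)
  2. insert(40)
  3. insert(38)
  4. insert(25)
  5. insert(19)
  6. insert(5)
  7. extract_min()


insert(30) -> [30]
insert(40) -> [30, 40]
insert(38) -> [30, 40, 38]
insert(25) -> [25, 30, 38, 40]
insert(19) -> [19, 25, 38, 40, 30]
insert(5) -> [5, 25, 19, 40, 30, 38]
extract_min()->5, [19, 25, 38, 40, 30]

Final heap: [19, 25, 38, 40, 30]


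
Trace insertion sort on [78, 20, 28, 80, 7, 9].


Initial: [78, 20, 28, 80, 7, 9]
Insert 20: [20, 78, 28, 80, 7, 9]
Insert 28: [20, 28, 78, 80, 7, 9]
Insert 80: [20, 28, 78, 80, 7, 9]
Insert 7: [7, 20, 28, 78, 80, 9]
Insert 9: [7, 9, 20, 28, 78, 80]

Sorted: [7, 9, 20, 28, 78, 80]


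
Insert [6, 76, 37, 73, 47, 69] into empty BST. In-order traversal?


Insert 6: root
Insert 76: R from 6
Insert 37: R from 6 -> L from 76
Insert 73: R from 6 -> L from 76 -> R from 37
Insert 47: R from 6 -> L from 76 -> R from 37 -> L from 73
Insert 69: R from 6 -> L from 76 -> R from 37 -> L from 73 -> R from 47

In-order: [6, 37, 47, 69, 73, 76]


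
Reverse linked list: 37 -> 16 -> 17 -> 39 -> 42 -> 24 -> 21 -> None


Step 1: curr=37, set curr.next=prev(None) | reversed so far: 37
Step 2: curr=16, set curr.next=prev(37) | reversed so far: 16 -> 37
Step 3: curr=17, set curr.next=prev(16) | reversed so far: 17 -> 16 -> 37
Step 4: curr=39, set curr.next=prev(17) | reversed so far: 39 -> 17 -> 16 -> 37
Step 5: curr=42, set curr.next=prev(39) | reversed so far: 42 -> 39 -> 17 -> 16 -> 37
Step 6: curr=24, set curr.next=prev(42) | reversed so far: 24 -> 42 -> 39 -> 17 -> 16 -> 37
Step 7: curr=21, set curr.next=prev(24) | reversed so far: 21 -> 24 -> 42 -> 39 -> 17 -> 16 -> 37

21 -> 24 -> 42 -> 39 -> 17 -> 16 -> 37 -> None


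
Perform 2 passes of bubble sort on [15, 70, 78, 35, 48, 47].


Initial: [15, 70, 78, 35, 48, 47]
Pass 1: [15, 70, 35, 48, 47, 78] (3 swaps)
Pass 2: [15, 35, 48, 47, 70, 78] (3 swaps)

After 2 passes: [15, 35, 48, 47, 70, 78]


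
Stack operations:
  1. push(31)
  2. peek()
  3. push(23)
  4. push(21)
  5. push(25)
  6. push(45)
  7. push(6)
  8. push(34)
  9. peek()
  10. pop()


push(31) -> [31]
peek()->31
push(23) -> [31, 23]
push(21) -> [31, 23, 21]
push(25) -> [31, 23, 21, 25]
push(45) -> [31, 23, 21, 25, 45]
push(6) -> [31, 23, 21, 25, 45, 6]
push(34) -> [31, 23, 21, 25, 45, 6, 34]
peek()->34
pop()->34, [31, 23, 21, 25, 45, 6]

Final stack: [31, 23, 21, 25, 45, 6]


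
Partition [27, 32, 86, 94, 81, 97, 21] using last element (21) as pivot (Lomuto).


Pivot: 21
Place pivot at 0: [21, 32, 86, 94, 81, 97, 27]

Partitioned: [21, 32, 86, 94, 81, 97, 27]


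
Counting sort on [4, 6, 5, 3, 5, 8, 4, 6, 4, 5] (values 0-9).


Input: [4, 6, 5, 3, 5, 8, 4, 6, 4, 5]
Counts: [0, 0, 0, 1, 3, 3, 2, 0, 1, 0]

Sorted: [3, 4, 4, 4, 5, 5, 5, 6, 6, 8]


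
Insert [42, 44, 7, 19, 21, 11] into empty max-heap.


Insert 42: [42]
Insert 44: [44, 42]
Insert 7: [44, 42, 7]
Insert 19: [44, 42, 7, 19]
Insert 21: [44, 42, 7, 19, 21]
Insert 11: [44, 42, 11, 19, 21, 7]

Final heap: [44, 42, 11, 19, 21, 7]


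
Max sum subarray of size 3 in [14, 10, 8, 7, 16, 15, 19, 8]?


[0:3]: 32
[1:4]: 25
[2:5]: 31
[3:6]: 38
[4:7]: 50
[5:8]: 42

Max: 50 at [4:7]


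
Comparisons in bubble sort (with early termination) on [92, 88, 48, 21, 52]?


Algorithm: bubble sort (with early termination)
Input: [92, 88, 48, 21, 52]
Sorted: [21, 48, 52, 88, 92]

10


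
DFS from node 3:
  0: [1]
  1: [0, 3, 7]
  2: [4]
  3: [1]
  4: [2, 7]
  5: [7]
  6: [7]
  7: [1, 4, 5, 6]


Visit 3, push [1]
Visit 1, push [7, 0]
Visit 0, push []
Visit 7, push [6, 5, 4]
Visit 4, push [2]
Visit 2, push []
Visit 5, push []
Visit 6, push []

DFS order: [3, 1, 0, 7, 4, 2, 5, 6]


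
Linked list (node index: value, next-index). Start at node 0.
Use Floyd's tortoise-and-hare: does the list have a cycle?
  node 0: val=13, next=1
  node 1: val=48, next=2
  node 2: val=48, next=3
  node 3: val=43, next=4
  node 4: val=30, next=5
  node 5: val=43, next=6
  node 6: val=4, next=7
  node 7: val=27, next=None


Floyd's tortoise (slow, +1) and hare (fast, +2):
  init: slow=0, fast=0
  step 1: slow=1, fast=2
  step 2: slow=2, fast=4
  step 3: slow=3, fast=6
  step 4: fast 6->7->None, no cycle

Cycle: no


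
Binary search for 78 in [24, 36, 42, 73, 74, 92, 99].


Step 1: lo=0, hi=6, mid=3, val=73
Step 2: lo=4, hi=6, mid=5, val=92
Step 3: lo=4, hi=4, mid=4, val=74

Not found


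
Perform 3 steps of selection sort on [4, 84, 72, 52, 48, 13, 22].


Initial: [4, 84, 72, 52, 48, 13, 22]
Step 1: min=4 at 0
  Swap: [4, 84, 72, 52, 48, 13, 22]
Step 2: min=13 at 5
  Swap: [4, 13, 72, 52, 48, 84, 22]
Step 3: min=22 at 6
  Swap: [4, 13, 22, 52, 48, 84, 72]

After 3 steps: [4, 13, 22, 52, 48, 84, 72]


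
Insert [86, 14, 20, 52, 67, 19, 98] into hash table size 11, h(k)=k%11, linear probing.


Insert 86: h=9 -> slot 9
Insert 14: h=3 -> slot 3
Insert 20: h=9, 1 probes -> slot 10
Insert 52: h=8 -> slot 8
Insert 67: h=1 -> slot 1
Insert 19: h=8, 3 probes -> slot 0
Insert 98: h=10, 3 probes -> slot 2

Table: [19, 67, 98, 14, None, None, None, None, 52, 86, 20]


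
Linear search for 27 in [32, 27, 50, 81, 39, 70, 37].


i=0: 32!=27
i=1: 27==27 found!

Found at 1, 2 comps


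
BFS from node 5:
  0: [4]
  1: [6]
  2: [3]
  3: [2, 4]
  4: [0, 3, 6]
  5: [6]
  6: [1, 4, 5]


Visit 5, enqueue [6]
Visit 6, enqueue [1, 4]
Visit 1, enqueue []
Visit 4, enqueue [0, 3]
Visit 0, enqueue []
Visit 3, enqueue [2]
Visit 2, enqueue []

BFS order: [5, 6, 1, 4, 0, 3, 2]


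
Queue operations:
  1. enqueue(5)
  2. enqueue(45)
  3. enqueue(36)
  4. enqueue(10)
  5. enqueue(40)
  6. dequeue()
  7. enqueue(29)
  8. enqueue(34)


enqueue(5) -> [5]
enqueue(45) -> [5, 45]
enqueue(36) -> [5, 45, 36]
enqueue(10) -> [5, 45, 36, 10]
enqueue(40) -> [5, 45, 36, 10, 40]
dequeue()->5, [45, 36, 10, 40]
enqueue(29) -> [45, 36, 10, 40, 29]
enqueue(34) -> [45, 36, 10, 40, 29, 34]

Final queue: [45, 36, 10, 40, 29, 34]


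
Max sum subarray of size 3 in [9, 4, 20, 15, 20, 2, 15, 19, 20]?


[0:3]: 33
[1:4]: 39
[2:5]: 55
[3:6]: 37
[4:7]: 37
[5:8]: 36
[6:9]: 54

Max: 55 at [2:5]


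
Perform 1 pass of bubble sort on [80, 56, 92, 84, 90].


Initial: [80, 56, 92, 84, 90]
Pass 1: [56, 80, 84, 90, 92] (3 swaps)

After 1 pass: [56, 80, 84, 90, 92]


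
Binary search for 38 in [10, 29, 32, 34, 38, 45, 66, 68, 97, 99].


Step 1: lo=0, hi=9, mid=4, val=38

Found at index 4


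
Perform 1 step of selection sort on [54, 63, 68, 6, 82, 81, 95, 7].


Initial: [54, 63, 68, 6, 82, 81, 95, 7]
Step 1: min=6 at 3
  Swap: [6, 63, 68, 54, 82, 81, 95, 7]

After 1 step: [6, 63, 68, 54, 82, 81, 95, 7]


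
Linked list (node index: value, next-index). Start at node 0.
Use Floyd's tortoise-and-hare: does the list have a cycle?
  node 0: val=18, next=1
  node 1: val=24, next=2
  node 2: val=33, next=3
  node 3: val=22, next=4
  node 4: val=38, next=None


Floyd's tortoise (slow, +1) and hare (fast, +2):
  init: slow=0, fast=0
  step 1: slow=1, fast=2
  step 2: slow=2, fast=4
  step 3: fast -> None, no cycle

Cycle: no


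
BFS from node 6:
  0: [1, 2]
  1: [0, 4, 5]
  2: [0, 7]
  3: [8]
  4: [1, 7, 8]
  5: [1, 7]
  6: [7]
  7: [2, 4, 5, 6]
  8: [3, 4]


Visit 6, enqueue [7]
Visit 7, enqueue [2, 4, 5]
Visit 2, enqueue [0]
Visit 4, enqueue [1, 8]
Visit 5, enqueue []
Visit 0, enqueue []
Visit 1, enqueue []
Visit 8, enqueue [3]
Visit 3, enqueue []

BFS order: [6, 7, 2, 4, 5, 0, 1, 8, 3]


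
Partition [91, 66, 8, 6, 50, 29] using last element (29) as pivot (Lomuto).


Pivot: 29
  8 <= 29: swap -> [8, 66, 91, 6, 50, 29]
  6 <= 29: swap -> [8, 6, 91, 66, 50, 29]
Place pivot at 2: [8, 6, 29, 66, 50, 91]

Partitioned: [8, 6, 29, 66, 50, 91]


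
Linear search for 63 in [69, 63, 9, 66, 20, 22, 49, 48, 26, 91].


i=0: 69!=63
i=1: 63==63 found!

Found at 1, 2 comps


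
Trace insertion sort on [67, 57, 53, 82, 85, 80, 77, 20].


Initial: [67, 57, 53, 82, 85, 80, 77, 20]
Insert 57: [57, 67, 53, 82, 85, 80, 77, 20]
Insert 53: [53, 57, 67, 82, 85, 80, 77, 20]
Insert 82: [53, 57, 67, 82, 85, 80, 77, 20]
Insert 85: [53, 57, 67, 82, 85, 80, 77, 20]
Insert 80: [53, 57, 67, 80, 82, 85, 77, 20]
Insert 77: [53, 57, 67, 77, 80, 82, 85, 20]
Insert 20: [20, 53, 57, 67, 77, 80, 82, 85]

Sorted: [20, 53, 57, 67, 77, 80, 82, 85]


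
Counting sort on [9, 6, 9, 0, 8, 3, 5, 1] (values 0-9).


Input: [9, 6, 9, 0, 8, 3, 5, 1]
Counts: [1, 1, 0, 1, 0, 1, 1, 0, 1, 2]

Sorted: [0, 1, 3, 5, 6, 8, 9, 9]


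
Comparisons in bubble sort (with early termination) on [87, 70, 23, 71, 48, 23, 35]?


Algorithm: bubble sort (with early termination)
Input: [87, 70, 23, 71, 48, 23, 35]
Sorted: [23, 23, 35, 48, 70, 71, 87]

20


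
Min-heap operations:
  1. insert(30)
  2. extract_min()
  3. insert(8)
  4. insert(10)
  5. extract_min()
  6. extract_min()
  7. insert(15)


insert(30) -> [30]
extract_min()->30, []
insert(8) -> [8]
insert(10) -> [8, 10]
extract_min()->8, [10]
extract_min()->10, []
insert(15) -> [15]

Final heap: [15]
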